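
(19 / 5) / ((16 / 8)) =19 / 10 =1.90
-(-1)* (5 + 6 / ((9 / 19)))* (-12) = -212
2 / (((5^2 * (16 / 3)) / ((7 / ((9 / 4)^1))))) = 0.05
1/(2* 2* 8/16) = 0.50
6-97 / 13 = -19 / 13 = -1.46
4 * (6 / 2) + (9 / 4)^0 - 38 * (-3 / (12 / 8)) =89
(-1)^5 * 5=-5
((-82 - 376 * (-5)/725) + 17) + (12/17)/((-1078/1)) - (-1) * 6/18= -247421936/3985905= -62.07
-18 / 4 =-9 / 2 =-4.50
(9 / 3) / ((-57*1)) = -1 / 19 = -0.05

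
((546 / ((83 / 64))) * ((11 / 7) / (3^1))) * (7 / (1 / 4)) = 512512 / 83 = 6174.84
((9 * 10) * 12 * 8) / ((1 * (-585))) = -192 / 13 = -14.77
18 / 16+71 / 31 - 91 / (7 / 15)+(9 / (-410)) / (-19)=-185062019 / 965960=-191.58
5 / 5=1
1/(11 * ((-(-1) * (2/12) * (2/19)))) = 57/11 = 5.18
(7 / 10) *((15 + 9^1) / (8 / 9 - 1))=-151.20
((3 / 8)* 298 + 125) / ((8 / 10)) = 4735 / 16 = 295.94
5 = 5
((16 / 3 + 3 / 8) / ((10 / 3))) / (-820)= -137 / 65600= -0.00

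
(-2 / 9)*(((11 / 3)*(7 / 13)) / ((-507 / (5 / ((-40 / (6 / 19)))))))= -77 / 2254122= -0.00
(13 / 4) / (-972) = -13 / 3888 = -0.00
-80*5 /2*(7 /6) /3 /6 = -350 /27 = -12.96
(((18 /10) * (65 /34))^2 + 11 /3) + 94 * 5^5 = 1018778783 /3468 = 293765.51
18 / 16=9 / 8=1.12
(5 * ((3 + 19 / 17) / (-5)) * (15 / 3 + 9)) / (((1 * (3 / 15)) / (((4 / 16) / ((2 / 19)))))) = -23275 / 34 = -684.56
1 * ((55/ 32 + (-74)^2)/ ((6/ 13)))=759577/ 64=11868.39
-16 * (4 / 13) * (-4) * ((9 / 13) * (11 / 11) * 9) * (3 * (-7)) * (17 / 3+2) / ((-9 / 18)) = 6676992 / 169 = 39508.83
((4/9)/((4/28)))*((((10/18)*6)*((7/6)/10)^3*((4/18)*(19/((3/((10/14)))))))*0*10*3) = 0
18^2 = 324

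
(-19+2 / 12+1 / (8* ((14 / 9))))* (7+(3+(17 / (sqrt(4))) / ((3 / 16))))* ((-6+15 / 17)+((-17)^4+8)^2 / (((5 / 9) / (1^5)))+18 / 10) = -186093974831472451 / 14280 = -13031790954584.91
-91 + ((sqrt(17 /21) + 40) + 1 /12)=-611 /12 + sqrt(357) /21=-50.02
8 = 8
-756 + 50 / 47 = -35482 / 47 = -754.94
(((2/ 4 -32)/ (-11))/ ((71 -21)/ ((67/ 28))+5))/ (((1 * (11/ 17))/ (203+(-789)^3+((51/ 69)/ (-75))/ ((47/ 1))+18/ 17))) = -952490834629214223/ 11346986750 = -83942182.68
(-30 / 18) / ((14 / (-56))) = 20 / 3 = 6.67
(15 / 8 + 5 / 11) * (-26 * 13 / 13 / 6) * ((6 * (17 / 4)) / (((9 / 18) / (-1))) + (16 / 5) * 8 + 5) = 9061 / 44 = 205.93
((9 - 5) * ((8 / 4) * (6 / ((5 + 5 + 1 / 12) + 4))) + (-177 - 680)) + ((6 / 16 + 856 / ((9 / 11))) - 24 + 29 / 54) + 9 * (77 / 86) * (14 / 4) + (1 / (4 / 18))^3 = 226716385 / 784836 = 288.87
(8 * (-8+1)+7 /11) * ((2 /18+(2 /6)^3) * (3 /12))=-203 /99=-2.05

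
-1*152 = -152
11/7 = 1.57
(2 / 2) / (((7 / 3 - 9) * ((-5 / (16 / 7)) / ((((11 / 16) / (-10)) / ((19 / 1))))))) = -33 / 133000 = -0.00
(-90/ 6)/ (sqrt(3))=-5*sqrt(3)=-8.66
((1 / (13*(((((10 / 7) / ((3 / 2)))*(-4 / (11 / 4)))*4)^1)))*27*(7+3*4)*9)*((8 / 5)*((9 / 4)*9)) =-86388687 / 41600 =-2076.65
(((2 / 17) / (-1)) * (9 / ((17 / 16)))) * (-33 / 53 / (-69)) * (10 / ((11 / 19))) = -54720 / 352291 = -0.16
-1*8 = -8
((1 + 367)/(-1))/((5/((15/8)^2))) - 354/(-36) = -2987/12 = -248.92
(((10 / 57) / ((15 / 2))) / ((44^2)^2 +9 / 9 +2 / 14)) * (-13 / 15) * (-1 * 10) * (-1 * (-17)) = 1547 / 1682427105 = 0.00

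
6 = 6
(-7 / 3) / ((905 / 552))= -1288 / 905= -1.42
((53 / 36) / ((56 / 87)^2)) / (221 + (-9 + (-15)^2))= 44573 / 5481728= 0.01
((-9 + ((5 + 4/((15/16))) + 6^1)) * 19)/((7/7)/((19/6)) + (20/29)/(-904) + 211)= 222403436/394713225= 0.56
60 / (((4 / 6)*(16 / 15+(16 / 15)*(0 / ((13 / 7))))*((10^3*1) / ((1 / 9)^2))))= 0.00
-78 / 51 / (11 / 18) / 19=-468 / 3553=-0.13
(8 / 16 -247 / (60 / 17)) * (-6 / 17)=4169 / 170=24.52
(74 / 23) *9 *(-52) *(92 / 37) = -3744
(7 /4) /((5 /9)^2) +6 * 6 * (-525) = -1889433 /100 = -18894.33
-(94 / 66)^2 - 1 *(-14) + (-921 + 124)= -854896 / 1089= -785.03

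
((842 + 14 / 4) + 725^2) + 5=1052951 / 2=526475.50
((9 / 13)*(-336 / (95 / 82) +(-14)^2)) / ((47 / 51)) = -70.63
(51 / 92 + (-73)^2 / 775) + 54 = 4379993 / 71300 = 61.43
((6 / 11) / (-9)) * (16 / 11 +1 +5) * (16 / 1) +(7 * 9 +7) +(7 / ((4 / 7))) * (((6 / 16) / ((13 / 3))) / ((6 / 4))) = 4792849 / 75504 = 63.48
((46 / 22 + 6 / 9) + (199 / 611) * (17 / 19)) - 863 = -329444653 / 383097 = -859.95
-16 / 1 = -16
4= 4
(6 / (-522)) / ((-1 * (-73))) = -1 / 6351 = -0.00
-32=-32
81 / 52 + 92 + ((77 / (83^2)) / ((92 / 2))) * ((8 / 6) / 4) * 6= 93.56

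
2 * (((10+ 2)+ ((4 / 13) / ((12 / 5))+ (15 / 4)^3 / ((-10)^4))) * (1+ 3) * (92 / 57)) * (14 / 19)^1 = 390072893 / 3378960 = 115.44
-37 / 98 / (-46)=37 / 4508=0.01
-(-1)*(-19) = -19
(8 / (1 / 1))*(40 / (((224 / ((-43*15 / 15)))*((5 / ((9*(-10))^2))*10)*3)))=-23220 / 7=-3317.14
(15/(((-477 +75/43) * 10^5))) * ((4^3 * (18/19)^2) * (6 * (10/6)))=-13932/76847875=-0.00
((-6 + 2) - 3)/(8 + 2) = -7/10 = -0.70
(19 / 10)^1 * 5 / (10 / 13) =247 / 20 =12.35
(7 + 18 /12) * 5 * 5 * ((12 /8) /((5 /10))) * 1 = 637.50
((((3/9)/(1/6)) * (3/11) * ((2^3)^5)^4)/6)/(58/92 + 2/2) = 53034389211914960896/825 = 64284108135654498.06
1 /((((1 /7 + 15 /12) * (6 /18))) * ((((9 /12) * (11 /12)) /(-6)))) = -2688 /143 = -18.80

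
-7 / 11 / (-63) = 1 / 99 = 0.01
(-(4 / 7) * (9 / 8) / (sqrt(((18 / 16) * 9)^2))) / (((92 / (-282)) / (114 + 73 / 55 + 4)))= 616922 / 26565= 23.22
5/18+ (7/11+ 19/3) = 1435/198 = 7.25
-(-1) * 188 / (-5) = -188 / 5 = -37.60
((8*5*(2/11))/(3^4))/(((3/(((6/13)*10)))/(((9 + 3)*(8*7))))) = 358400/3861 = 92.83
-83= -83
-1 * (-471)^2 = -221841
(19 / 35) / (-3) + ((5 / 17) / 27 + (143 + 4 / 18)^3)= 2937860.69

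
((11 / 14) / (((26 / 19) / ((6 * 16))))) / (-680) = -627 / 7735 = -0.08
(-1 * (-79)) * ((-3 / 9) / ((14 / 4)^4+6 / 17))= -21488 / 122739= -0.18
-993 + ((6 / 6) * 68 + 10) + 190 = -725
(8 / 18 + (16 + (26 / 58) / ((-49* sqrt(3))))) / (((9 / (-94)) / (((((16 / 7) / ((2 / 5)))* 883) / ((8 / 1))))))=-61421480 / 567 + 5395130* sqrt(3) / 268569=-108292.33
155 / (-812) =-155 / 812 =-0.19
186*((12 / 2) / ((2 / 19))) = 10602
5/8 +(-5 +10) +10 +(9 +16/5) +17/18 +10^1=13957/360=38.77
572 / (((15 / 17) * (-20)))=-2431 / 75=-32.41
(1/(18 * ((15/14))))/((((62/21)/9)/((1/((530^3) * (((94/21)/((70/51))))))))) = 2401/7375068826000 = 0.00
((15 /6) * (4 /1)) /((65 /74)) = 148 /13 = 11.38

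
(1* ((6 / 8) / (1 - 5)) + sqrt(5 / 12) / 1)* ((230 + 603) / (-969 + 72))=833 / 4784 - 833* sqrt(15) / 5382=-0.43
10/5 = 2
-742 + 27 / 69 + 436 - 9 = -7236 / 23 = -314.61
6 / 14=0.43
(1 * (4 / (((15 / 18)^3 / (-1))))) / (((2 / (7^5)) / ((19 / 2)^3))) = -49800620.02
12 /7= 1.71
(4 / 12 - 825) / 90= -1237 / 135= -9.16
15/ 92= 0.16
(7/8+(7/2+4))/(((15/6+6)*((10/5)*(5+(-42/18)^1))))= 201/1088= 0.18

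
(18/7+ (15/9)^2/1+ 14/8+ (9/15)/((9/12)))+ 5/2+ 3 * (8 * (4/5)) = 7459/252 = 29.60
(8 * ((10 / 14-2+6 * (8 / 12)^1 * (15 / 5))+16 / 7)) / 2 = 52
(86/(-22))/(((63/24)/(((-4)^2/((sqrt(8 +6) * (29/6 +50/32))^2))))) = -0.04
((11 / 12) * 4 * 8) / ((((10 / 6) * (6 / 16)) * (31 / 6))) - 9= 0.08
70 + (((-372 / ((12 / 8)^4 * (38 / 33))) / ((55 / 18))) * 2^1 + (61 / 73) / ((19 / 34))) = 206156 / 6935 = 29.73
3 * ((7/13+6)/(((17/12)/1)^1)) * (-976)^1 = -13513.85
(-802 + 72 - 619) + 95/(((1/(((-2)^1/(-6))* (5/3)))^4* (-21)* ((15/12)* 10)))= -185871319/137781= -1349.03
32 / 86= 0.37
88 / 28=22 / 7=3.14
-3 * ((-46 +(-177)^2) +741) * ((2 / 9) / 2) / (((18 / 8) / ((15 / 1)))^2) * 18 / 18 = -12809600 / 27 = -474429.63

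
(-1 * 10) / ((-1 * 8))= 5 / 4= 1.25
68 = 68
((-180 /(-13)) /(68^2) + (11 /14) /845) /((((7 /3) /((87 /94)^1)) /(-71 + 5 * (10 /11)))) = -0.10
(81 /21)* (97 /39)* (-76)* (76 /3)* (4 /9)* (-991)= 2220918208 /273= 8135231.53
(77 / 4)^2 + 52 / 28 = 41711 / 112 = 372.42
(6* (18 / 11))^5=14693280768 / 161051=91233.71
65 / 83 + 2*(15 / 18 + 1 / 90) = 9233 / 3735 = 2.47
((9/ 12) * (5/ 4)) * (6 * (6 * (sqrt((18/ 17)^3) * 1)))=3645 * sqrt(34)/ 578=36.77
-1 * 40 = -40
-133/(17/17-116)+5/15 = 514/345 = 1.49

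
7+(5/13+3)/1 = 135/13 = 10.38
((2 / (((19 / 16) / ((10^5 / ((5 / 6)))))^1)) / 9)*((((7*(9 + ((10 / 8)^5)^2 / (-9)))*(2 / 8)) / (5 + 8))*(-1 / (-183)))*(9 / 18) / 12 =328864510625 / 59986427904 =5.48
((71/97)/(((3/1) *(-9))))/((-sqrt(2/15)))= 71 *sqrt(30)/5238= 0.07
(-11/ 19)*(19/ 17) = -11/ 17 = -0.65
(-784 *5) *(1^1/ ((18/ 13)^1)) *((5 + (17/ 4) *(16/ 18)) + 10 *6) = -194717.53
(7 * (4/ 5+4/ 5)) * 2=112/ 5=22.40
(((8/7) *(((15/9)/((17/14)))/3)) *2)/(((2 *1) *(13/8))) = 640/1989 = 0.32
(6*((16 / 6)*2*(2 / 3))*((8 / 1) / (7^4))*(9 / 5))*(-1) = -1536 / 12005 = -0.13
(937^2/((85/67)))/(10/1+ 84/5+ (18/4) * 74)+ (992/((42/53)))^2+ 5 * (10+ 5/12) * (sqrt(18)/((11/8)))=1250 * sqrt(2)/11+ 3022942433485/1926729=1569111.21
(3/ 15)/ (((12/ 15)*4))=1/ 16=0.06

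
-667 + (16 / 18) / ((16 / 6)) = -2000 / 3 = -666.67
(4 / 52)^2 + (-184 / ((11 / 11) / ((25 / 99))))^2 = 2158.97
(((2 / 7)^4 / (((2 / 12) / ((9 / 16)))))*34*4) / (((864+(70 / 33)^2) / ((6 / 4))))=2999106 / 567714049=0.01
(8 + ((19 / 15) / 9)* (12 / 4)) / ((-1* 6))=-379 / 270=-1.40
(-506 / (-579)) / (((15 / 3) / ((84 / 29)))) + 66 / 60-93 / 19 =-3497053 / 1063430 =-3.29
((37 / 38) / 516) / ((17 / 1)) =37 / 333336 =0.00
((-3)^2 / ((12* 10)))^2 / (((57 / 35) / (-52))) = -273 / 1520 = -0.18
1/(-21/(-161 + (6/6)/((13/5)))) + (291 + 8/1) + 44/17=478389/1547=309.24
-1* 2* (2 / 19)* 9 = -36 / 19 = -1.89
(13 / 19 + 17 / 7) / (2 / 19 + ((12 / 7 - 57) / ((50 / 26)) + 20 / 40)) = -20700 / 187153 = -0.11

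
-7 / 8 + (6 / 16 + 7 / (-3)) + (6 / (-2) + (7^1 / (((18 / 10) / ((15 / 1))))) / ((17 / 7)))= 1855 / 102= 18.19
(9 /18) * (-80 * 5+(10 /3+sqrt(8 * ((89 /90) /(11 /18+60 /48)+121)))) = -595 /3+sqrt(27277710) /335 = -182.74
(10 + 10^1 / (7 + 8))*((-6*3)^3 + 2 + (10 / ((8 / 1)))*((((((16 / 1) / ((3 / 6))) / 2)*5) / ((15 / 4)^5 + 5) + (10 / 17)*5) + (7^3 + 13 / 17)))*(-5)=748106045200 / 2599283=287812.46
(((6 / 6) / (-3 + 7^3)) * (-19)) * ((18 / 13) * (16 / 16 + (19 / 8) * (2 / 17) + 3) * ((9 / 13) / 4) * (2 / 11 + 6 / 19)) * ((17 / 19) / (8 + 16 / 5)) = -23571 / 10346336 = -0.00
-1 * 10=-10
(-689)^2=474721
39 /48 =13 /16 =0.81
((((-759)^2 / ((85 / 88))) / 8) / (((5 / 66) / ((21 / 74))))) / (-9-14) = -190933281 / 15725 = -12142.02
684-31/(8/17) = 618.12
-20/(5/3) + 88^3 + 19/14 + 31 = 9540893/14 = 681492.36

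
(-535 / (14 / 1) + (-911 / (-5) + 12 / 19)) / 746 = 192341 / 992180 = 0.19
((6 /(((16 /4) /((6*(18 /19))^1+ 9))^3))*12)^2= 12688452.52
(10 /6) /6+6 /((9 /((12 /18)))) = 13 /18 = 0.72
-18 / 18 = -1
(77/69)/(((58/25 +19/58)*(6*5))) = 1015/72243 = 0.01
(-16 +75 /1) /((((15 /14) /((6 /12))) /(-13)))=-5369 /15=-357.93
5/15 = 1/3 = 0.33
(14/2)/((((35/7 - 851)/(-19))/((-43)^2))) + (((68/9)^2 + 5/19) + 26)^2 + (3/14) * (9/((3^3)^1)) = 5640090199274/779243409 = 7237.91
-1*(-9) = 9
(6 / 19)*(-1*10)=-60 / 19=-3.16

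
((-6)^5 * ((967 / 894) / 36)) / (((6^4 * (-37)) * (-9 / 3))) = -967 / 595404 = -0.00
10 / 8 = 5 / 4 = 1.25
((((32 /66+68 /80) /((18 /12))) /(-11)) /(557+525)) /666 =-881 /7847464680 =-0.00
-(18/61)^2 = -0.09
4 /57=0.07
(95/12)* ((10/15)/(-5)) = -19/18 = -1.06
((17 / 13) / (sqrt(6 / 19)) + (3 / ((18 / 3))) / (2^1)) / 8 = 1 / 32 + 17 * sqrt(114) / 624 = 0.32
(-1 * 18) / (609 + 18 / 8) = -0.03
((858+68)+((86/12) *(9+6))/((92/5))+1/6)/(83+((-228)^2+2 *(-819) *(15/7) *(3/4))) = 514469/27287844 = 0.02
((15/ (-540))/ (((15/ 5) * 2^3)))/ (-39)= 1/ 33696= 0.00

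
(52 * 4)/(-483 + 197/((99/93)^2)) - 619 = -104312621/168335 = -619.67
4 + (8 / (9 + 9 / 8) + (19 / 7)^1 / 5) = 15119 / 2835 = 5.33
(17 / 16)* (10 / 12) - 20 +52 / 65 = -8791 / 480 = -18.31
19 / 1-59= -40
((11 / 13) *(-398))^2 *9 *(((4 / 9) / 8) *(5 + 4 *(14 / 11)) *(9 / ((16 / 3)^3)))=11749735503 / 346112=33947.78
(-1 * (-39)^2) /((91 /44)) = -5148 /7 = -735.43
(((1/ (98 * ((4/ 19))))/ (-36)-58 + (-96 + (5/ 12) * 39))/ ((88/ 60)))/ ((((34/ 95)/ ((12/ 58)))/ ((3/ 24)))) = -923374825/ 136052224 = -6.79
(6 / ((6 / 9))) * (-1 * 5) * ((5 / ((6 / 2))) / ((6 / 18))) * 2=-450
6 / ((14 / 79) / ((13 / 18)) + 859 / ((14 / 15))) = 28756 / 4412141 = 0.01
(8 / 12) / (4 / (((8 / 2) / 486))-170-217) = 2 / 297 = 0.01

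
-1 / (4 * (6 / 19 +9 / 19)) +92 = 5501 / 60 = 91.68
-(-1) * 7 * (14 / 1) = 98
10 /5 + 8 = 10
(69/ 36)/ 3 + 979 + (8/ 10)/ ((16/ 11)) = 88217/ 90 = 980.19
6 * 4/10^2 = 6/25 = 0.24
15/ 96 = 5/ 32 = 0.16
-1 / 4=-0.25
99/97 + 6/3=293/97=3.02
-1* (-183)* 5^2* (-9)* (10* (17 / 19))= -6999750 / 19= -368407.89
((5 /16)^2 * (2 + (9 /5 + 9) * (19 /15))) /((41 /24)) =147 /164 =0.90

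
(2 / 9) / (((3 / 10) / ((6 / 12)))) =10 / 27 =0.37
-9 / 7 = -1.29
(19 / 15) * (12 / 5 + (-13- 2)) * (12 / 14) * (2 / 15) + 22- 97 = -9603 / 125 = -76.82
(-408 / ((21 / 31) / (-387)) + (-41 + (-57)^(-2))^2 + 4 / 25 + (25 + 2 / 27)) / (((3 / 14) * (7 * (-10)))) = -433729049470453 / 27709502625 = -15652.72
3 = 3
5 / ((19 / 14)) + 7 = 203 / 19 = 10.68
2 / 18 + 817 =7354 / 9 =817.11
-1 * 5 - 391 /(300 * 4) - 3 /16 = -827 /150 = -5.51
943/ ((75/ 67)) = 63181/ 75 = 842.41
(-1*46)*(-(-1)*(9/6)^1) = -69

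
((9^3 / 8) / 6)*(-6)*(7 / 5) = -5103 / 40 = -127.58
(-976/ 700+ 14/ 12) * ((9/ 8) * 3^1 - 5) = 0.37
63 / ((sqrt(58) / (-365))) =-22995 * sqrt(58) / 58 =-3019.39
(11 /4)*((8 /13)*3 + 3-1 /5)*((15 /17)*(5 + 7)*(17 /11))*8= 21744 /13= 1672.62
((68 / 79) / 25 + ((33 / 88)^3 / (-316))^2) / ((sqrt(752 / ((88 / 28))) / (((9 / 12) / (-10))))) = -67595457939 * sqrt(7238) / 34448473063424000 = -0.00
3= 3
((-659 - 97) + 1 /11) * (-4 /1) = 33260 /11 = 3023.64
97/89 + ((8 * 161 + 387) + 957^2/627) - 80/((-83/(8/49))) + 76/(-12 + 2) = 107606709389/34386485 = 3129.33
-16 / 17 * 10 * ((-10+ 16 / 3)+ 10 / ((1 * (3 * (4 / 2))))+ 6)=-480 / 17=-28.24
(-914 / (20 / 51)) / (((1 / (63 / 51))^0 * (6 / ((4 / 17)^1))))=-457 / 5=-91.40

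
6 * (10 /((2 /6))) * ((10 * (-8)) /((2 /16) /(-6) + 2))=-138240 /19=-7275.79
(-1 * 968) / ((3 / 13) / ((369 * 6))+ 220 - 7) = -9286992 / 2043523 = -4.54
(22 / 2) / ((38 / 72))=396 / 19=20.84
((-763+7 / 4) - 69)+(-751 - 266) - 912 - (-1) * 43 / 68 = -93793 / 34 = -2758.62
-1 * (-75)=75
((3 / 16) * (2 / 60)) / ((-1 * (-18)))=1 / 2880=0.00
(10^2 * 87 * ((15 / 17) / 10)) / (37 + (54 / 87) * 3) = 378450 / 19159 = 19.75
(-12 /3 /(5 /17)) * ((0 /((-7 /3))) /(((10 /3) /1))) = 0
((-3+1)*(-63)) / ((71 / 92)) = 11592 / 71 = 163.27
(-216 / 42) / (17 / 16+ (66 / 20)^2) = -14400 / 33467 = -0.43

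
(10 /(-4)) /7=-5 /14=-0.36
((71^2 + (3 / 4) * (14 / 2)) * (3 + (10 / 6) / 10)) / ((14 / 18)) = 1150545 / 56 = 20545.45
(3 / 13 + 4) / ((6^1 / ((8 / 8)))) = 55 / 78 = 0.71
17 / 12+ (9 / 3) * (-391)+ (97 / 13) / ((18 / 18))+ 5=-180823 / 156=-1159.12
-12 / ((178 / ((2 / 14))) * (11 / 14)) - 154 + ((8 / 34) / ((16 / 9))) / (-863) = -8848264963 / 57451636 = -154.01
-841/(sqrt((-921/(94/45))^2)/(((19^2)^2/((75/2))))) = -6628.80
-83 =-83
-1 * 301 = -301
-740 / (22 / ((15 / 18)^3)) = -23125 / 1188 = -19.47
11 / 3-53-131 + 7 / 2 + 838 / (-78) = -187.58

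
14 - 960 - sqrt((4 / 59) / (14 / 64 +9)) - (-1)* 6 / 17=-16076 / 17 - 8* sqrt(10) / 295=-945.73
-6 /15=-2 /5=-0.40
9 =9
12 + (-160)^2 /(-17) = -25396 /17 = -1493.88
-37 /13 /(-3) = 37 /39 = 0.95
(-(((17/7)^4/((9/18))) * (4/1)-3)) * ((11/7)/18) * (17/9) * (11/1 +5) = -988803640/1361367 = -726.33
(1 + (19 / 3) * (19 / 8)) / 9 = 385 / 216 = 1.78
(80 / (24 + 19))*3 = 240 / 43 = 5.58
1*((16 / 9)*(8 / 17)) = 128 / 153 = 0.84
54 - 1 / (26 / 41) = 1363 / 26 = 52.42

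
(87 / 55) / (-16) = -87 / 880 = -0.10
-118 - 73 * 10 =-848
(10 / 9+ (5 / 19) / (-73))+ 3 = 51274 / 12483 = 4.11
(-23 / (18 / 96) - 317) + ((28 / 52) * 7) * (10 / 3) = -16657 / 39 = -427.10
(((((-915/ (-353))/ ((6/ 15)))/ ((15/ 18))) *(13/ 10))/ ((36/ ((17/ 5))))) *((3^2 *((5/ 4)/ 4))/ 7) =121329/ 316288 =0.38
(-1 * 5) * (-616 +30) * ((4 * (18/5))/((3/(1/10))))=7032/5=1406.40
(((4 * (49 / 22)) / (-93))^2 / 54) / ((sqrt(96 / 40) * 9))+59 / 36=2401 * sqrt(15) / 762919641+59 / 36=1.64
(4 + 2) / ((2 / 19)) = 57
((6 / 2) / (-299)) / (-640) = 3 / 191360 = 0.00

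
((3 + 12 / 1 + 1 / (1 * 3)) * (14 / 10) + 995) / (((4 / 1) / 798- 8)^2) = 809112549 / 50880500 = 15.90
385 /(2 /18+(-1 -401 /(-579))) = -60795 /31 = -1961.13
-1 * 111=-111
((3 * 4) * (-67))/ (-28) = 201/ 7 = 28.71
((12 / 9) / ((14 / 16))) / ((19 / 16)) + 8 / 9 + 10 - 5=8585 / 1197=7.17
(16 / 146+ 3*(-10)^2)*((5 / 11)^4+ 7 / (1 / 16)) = 33625.09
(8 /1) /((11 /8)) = 64 /11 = 5.82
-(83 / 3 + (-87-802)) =2584 / 3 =861.33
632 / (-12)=-158 / 3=-52.67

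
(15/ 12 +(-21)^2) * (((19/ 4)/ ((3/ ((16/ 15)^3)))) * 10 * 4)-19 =68796853/ 2025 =33973.75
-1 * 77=-77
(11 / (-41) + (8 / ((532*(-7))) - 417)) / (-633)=5309210 / 8054081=0.66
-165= -165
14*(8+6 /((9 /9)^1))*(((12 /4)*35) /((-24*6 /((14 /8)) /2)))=-12005 /24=-500.21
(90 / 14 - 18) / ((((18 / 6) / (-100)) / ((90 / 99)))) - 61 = 22303 / 77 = 289.65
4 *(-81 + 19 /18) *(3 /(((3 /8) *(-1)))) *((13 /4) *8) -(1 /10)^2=66513.77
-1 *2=-2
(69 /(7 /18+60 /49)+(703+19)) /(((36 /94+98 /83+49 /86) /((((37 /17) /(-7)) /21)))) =-13508601443248 /2545258556673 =-5.31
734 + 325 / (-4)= 2611 / 4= 652.75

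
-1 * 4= -4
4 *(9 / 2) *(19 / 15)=114 / 5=22.80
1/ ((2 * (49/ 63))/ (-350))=-225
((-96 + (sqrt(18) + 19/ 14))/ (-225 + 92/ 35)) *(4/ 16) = 6625/ 62264 - 105 *sqrt(2)/ 31132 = 0.10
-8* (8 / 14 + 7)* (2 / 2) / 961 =-424 / 6727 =-0.06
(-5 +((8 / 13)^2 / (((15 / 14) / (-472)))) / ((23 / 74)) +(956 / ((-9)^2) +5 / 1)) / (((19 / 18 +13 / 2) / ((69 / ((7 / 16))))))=-3305593264 / 301665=-10957.83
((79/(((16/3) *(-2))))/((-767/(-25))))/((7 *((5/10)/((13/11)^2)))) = -77025/799568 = -0.10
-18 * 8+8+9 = -127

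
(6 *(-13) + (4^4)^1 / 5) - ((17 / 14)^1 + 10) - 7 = -3151 / 70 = -45.01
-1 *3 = -3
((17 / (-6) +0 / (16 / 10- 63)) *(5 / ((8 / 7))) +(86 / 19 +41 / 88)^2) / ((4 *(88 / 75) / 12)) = 7879233525 / 246011392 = 32.03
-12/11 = -1.09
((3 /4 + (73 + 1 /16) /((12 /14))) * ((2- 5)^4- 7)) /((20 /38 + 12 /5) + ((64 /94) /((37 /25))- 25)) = -50459389175 /171392784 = -294.41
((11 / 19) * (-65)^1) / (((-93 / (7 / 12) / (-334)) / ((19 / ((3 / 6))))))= -835835 / 279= -2995.82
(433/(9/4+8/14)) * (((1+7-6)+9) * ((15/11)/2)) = 90930/79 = 1151.01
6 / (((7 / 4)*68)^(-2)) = 84966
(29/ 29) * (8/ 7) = 8/ 7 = 1.14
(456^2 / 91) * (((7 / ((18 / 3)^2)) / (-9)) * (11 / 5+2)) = -40432 / 195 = -207.34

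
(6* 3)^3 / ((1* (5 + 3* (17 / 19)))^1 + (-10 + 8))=1026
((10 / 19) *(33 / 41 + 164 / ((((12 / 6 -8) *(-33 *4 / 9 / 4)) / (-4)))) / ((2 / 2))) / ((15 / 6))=-52340 / 8569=-6.11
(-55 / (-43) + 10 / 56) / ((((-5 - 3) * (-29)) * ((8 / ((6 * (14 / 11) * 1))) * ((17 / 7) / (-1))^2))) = 257985 / 253709632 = 0.00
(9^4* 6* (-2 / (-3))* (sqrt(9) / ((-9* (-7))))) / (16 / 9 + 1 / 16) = 1259712 / 1855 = 679.09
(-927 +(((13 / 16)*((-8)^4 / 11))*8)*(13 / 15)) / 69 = 193157 / 11385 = 16.97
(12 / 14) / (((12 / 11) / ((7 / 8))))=11 / 16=0.69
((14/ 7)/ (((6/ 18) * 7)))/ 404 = 3/ 1414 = 0.00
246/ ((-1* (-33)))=82/ 11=7.45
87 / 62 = 1.40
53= 53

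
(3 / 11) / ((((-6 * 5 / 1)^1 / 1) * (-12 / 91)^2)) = -8281 / 15840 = -0.52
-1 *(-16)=16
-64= -64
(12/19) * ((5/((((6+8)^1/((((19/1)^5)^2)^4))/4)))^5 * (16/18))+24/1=948673060176108265551531092381700206444310386231645061863484001338340157675329539235049355943531646425071070233000624245342188561936053444468125723723229371116791080628405384995998169690613044675128048986193257369556492742369393548887699374802225543537854010104/50421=18815038578689598888390370000000000000000000000000000000000000000000000000000000000000000000000000000000000000000000000000000000000000000000000000000000000000000000000000000000000000000000000000000000000000000000000000000000000000000000000000000000000000000.00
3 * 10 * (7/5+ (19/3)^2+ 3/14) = 26287/21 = 1251.76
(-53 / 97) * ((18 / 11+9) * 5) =-31005 / 1067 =-29.06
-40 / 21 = -1.90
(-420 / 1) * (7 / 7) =-420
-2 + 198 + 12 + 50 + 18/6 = 261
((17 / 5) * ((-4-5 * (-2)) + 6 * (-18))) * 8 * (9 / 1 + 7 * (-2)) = 13872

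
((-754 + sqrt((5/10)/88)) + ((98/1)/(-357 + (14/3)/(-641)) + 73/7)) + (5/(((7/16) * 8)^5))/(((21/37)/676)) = -732.43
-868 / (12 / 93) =-6727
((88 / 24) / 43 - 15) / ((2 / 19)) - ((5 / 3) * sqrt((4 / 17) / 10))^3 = -18278 / 129 - 10 * sqrt(170) / 7803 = -141.71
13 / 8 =1.62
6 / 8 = 3 / 4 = 0.75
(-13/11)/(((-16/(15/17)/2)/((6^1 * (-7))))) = -4095/748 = -5.47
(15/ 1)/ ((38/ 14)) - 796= -790.47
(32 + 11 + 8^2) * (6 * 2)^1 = 1284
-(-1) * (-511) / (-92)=511 / 92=5.55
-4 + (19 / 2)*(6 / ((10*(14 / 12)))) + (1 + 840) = 29466 / 35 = 841.89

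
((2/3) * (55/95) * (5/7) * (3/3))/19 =110/7581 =0.01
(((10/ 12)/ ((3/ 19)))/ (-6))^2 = 9025/ 11664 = 0.77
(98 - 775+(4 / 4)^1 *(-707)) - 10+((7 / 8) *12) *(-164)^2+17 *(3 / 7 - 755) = 1877304 / 7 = 268186.29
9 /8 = 1.12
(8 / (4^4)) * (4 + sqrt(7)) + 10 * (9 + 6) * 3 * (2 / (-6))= -1199 / 8 + sqrt(7) / 32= -149.79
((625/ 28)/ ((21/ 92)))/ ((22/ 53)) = 761875/ 3234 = 235.58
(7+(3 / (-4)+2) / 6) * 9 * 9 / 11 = 4671 / 88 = 53.08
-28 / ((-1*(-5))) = -28 / 5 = -5.60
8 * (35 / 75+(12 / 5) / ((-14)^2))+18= 16046 / 735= 21.83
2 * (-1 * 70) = -140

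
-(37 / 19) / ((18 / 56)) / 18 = -518 / 1539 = -0.34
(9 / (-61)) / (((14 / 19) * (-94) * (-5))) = -171 / 401380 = -0.00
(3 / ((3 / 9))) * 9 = 81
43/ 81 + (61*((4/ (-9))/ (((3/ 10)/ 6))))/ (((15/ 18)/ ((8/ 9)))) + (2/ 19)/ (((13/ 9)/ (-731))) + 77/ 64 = -806563973/ 1280448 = -629.91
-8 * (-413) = 3304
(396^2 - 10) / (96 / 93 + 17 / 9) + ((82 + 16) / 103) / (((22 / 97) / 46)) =305188124 / 5665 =53872.57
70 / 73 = 0.96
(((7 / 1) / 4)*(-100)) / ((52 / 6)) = -525 / 26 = -20.19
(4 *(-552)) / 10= -1104 / 5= -220.80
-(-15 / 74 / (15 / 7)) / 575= 7 / 42550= 0.00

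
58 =58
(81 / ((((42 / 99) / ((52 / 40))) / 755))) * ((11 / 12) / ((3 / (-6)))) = -19239363 / 56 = -343560.05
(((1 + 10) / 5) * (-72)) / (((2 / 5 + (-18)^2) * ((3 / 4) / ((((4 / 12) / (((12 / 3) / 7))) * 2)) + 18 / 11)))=-0.21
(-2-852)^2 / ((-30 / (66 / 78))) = -4011238 / 195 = -20570.45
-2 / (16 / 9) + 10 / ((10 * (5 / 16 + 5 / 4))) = -97 / 200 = -0.48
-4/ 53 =-0.08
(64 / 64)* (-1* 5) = -5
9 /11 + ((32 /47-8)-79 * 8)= -330105 /517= -638.50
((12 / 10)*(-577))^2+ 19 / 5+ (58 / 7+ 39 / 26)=167800971 / 350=479431.35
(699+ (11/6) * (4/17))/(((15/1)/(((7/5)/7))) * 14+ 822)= 35671/95472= 0.37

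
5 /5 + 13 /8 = 21 /8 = 2.62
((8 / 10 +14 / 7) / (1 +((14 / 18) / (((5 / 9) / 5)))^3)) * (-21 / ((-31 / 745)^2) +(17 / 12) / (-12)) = -11748883559 / 119010240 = -98.72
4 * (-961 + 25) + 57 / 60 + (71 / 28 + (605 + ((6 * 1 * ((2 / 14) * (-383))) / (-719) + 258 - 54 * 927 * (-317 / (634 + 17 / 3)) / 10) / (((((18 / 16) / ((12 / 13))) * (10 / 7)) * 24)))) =-28909421594999 / 9416868825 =-3069.96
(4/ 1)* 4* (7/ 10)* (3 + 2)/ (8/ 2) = 14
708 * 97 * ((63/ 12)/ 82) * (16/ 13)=5411.62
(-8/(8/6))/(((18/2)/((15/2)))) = -5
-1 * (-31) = 31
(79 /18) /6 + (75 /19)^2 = 636019 /38988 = 16.31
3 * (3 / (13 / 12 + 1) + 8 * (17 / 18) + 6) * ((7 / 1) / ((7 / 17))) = 57358 / 75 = 764.77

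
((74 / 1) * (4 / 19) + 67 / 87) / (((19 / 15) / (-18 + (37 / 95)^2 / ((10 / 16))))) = -866203138 / 3779309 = -229.20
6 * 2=12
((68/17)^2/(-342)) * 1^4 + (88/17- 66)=-176950/2907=-60.87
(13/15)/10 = 0.09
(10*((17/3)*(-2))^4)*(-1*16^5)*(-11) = 154137484328960/81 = 1902931905295.80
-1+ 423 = 422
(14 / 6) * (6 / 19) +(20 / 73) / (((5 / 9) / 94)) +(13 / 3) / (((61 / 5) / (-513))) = -11432107 / 84607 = -135.12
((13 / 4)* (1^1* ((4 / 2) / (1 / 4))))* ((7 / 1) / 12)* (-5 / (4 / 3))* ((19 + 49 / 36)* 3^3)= -31267.03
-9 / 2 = -4.50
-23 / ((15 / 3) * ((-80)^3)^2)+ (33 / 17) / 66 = 655359999609 / 22282240000000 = 0.03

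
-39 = -39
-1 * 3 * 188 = -564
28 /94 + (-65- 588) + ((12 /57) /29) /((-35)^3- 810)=-738408734683 /1131310445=-652.70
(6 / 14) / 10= 3 / 70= 0.04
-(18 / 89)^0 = -1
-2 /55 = -0.04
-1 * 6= -6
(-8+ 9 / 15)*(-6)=222 / 5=44.40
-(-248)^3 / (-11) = -15252992 / 11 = -1386635.64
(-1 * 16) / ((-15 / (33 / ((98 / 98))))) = 176 / 5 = 35.20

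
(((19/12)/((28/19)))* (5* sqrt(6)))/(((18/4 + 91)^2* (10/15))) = 0.00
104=104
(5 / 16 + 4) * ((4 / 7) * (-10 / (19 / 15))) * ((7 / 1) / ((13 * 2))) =-5175 / 988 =-5.24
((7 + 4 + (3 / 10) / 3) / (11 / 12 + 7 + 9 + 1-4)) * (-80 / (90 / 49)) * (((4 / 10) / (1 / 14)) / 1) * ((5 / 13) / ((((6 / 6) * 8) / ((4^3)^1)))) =-6497792 / 10855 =-598.60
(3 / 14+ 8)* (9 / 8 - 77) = -69805 / 112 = -623.26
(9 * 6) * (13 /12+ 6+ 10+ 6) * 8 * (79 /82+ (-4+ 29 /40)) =-9450963 /410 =-23051.13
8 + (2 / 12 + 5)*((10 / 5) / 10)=271 / 30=9.03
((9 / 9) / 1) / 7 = 1 / 7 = 0.14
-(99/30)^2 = -10.89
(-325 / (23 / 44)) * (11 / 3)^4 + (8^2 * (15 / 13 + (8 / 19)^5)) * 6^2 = -6578099118131012 / 59968641681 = -109692.31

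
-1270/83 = -15.30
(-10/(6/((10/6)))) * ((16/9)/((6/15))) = -12.35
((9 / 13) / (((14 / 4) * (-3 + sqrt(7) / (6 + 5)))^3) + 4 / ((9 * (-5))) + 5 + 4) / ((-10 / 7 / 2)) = -283102269248189 / 22694140839825 + 39219246 * sqrt(7) / 504314240885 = -12.47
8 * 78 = 624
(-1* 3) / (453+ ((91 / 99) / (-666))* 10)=-98901 / 14933596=-0.01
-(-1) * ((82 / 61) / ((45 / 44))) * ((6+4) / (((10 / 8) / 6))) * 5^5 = 36080000 / 183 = 197158.47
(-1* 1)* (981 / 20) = -981 / 20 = -49.05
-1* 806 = -806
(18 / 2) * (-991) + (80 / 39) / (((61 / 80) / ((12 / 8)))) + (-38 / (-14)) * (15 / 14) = -692591561 / 77714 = -8912.06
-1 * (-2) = 2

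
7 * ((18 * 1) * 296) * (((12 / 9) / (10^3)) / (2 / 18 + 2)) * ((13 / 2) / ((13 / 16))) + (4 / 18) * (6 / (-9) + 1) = 12088654 / 64125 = 188.52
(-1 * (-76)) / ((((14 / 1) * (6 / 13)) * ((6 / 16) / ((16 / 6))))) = 15808 / 189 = 83.64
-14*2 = -28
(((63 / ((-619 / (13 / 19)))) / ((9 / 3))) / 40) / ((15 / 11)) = -1001 / 2352200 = -0.00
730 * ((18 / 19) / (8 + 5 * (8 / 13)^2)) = 555165 / 7942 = 69.90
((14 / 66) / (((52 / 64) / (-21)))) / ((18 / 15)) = -1960 / 429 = -4.57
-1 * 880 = -880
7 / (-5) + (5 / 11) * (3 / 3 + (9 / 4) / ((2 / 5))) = 709 / 440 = 1.61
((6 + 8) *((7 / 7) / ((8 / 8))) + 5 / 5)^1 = 15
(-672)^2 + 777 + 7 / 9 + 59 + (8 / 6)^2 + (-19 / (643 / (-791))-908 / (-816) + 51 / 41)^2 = 4368255419677790603 / 9641147771568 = 453084.58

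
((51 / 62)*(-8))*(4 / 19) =-816 / 589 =-1.39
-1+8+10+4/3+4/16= 223/12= 18.58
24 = 24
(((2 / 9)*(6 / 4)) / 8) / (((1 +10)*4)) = 0.00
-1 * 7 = -7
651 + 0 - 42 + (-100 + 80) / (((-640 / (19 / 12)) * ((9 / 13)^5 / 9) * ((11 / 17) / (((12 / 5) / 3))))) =21216954359 / 34642080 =612.46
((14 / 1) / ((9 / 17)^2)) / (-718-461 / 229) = -54502 / 785619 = -0.07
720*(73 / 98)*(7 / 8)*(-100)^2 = 32850000 / 7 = 4692857.14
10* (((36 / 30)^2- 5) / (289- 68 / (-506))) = -45034 / 365755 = -0.12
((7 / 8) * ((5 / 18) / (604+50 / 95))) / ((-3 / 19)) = -12635 / 4961952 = -0.00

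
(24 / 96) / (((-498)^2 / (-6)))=-1 / 165336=-0.00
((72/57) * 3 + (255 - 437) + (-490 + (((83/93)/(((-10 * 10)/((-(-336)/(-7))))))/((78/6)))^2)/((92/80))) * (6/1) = -32166432664356/8871591625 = -3625.78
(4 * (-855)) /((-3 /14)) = 15960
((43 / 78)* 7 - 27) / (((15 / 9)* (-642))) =361 / 16692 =0.02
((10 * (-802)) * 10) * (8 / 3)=-641600 / 3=-213866.67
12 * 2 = 24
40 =40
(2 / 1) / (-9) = -2 / 9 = -0.22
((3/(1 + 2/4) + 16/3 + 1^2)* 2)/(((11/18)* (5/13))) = 780/11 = 70.91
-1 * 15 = -15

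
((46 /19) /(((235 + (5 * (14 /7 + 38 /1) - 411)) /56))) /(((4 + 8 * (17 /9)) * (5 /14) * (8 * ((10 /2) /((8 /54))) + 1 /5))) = 483 /157681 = 0.00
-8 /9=-0.89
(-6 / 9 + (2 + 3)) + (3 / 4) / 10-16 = -11.59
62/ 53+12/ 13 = 1442/ 689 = 2.09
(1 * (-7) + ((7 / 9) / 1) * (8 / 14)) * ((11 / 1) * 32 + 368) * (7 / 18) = -16520 / 9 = -1835.56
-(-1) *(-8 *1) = -8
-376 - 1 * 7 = -383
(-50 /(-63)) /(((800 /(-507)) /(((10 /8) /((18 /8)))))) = -0.28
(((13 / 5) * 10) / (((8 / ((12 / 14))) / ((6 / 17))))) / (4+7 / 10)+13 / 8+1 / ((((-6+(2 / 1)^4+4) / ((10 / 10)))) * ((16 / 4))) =20717 / 11186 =1.85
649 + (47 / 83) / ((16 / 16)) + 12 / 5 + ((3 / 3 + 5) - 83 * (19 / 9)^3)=-37200431 / 302535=-122.96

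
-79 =-79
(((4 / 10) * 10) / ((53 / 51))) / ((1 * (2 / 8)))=816 / 53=15.40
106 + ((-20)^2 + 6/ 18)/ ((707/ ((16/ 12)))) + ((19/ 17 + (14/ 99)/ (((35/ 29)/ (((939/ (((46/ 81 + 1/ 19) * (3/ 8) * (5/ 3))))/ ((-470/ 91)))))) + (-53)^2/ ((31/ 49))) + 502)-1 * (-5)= 1034771685192222997/ 206955258654375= 4999.98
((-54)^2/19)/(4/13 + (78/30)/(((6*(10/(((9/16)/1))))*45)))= 909792000/1827211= 497.91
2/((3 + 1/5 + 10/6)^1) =30/73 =0.41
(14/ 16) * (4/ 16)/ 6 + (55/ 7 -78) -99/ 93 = -2965265/ 41664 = -71.17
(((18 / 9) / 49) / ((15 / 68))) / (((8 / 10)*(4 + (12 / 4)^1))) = 34 / 1029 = 0.03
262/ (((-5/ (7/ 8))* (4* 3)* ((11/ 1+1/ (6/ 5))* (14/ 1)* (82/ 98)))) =-0.03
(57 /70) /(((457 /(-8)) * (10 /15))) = -342 /15995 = -0.02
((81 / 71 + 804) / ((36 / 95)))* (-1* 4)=-1810225 / 213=-8498.71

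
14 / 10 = 7 / 5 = 1.40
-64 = -64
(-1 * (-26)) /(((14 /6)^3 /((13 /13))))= 702 /343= 2.05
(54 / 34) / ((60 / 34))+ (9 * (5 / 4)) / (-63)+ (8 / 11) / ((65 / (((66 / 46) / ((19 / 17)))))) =117041 / 159068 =0.74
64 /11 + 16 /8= 86 /11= 7.82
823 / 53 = 15.53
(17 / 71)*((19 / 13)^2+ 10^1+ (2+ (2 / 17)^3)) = 11738509 / 3467711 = 3.39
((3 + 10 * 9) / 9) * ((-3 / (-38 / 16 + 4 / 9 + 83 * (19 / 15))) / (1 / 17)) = -189720 / 37153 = -5.11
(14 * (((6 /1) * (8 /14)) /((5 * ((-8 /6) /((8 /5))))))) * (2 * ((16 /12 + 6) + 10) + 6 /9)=-10176 /25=-407.04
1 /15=0.07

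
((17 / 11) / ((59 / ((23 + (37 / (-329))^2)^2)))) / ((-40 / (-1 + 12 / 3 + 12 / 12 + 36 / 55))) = -3375325569908736 / 2091033460606475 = -1.61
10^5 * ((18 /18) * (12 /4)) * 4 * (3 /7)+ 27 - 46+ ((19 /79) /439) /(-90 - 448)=67167679235593 /130608646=514266.71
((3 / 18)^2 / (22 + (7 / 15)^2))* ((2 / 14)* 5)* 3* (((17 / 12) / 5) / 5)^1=85 / 559888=0.00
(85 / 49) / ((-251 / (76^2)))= -490960 / 12299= -39.92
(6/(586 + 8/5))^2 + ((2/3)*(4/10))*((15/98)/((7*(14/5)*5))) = 0.00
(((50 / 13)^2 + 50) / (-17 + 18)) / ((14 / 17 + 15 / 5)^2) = 126582 / 28561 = 4.43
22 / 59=0.37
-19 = -19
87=87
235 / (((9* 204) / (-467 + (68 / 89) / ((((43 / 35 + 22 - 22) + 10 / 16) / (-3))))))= -1694218165 / 28268892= -59.93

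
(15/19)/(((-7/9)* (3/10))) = -450/133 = -3.38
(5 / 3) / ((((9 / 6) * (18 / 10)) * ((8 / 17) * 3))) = 425 / 972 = 0.44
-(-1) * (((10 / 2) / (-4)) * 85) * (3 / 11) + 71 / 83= -102701 / 3652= -28.12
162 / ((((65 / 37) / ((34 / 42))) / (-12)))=-407592 / 455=-895.81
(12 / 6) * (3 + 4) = 14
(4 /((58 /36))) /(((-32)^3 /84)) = -189 /29696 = -0.01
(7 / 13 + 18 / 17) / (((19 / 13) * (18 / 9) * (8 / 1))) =353 / 5168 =0.07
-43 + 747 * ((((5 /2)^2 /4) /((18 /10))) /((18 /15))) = 47747 /96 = 497.36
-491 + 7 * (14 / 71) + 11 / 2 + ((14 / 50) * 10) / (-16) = -1375397 / 2840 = -484.29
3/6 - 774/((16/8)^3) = -385/4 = -96.25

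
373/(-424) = -373/424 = -0.88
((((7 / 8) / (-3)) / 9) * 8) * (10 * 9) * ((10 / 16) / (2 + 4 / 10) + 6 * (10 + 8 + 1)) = -383915 / 144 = -2666.08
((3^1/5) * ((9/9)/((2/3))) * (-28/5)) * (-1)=126/25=5.04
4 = 4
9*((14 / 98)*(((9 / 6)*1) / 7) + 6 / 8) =1377 / 196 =7.03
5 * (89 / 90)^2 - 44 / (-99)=8641 / 1620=5.33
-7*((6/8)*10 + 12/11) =-1323/22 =-60.14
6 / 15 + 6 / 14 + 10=379 / 35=10.83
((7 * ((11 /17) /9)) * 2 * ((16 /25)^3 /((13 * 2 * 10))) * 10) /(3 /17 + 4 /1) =0.00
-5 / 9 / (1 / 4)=-20 / 9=-2.22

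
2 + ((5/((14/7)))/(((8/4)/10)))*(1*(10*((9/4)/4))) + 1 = 1173/16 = 73.31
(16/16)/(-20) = -1/20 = -0.05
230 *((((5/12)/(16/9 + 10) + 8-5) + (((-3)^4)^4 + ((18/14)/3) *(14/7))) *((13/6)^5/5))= 363686645569465153/3846528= 94549330089.23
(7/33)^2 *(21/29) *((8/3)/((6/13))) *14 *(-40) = -9988160/94743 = -105.42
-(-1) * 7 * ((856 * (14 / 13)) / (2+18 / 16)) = 671104 / 325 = 2064.94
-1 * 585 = -585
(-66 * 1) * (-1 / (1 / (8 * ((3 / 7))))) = 1584 / 7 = 226.29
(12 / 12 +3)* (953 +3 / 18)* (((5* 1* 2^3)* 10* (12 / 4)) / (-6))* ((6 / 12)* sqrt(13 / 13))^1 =-1143800 / 3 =-381266.67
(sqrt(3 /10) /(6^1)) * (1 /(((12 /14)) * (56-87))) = -7 * sqrt(30) /11160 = -0.00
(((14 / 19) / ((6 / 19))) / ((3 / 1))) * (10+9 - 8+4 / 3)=9.59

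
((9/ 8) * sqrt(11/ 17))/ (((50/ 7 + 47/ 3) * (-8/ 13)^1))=-2457 * sqrt(187)/ 521152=-0.06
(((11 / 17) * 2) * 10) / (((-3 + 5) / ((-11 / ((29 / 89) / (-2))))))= 215380 / 493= 436.88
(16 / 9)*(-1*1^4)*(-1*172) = 2752 / 9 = 305.78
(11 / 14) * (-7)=-11 / 2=-5.50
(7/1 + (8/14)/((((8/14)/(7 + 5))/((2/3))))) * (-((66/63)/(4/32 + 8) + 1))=-1541/91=-16.93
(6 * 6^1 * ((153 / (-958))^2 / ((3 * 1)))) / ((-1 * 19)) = -0.02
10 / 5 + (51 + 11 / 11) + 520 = 574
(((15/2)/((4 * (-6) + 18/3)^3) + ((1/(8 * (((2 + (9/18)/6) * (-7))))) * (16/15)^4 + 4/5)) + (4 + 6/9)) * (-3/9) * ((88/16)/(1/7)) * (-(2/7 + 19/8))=3801553199587/20412000000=186.24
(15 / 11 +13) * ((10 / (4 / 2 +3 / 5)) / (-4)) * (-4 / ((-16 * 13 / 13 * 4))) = -1975 / 2288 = -0.86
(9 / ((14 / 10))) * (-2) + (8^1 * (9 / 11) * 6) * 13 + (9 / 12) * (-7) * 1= 151671 / 308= 492.44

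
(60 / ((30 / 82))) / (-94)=-82 / 47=-1.74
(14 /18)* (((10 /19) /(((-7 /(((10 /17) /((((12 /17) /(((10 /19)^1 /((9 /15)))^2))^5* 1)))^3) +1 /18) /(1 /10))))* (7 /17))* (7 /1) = -10196063120122589827631909287219968973658978939056396484375000 /810201167609701261507691871560170538687096604107910281326209571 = -0.01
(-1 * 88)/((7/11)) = -968/7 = -138.29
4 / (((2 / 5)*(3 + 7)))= 1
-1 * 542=-542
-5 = -5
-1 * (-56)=56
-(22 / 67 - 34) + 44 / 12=37.34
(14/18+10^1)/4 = 2.69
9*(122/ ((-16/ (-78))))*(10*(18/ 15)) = 64233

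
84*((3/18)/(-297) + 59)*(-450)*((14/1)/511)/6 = -73595900/7227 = -10183.46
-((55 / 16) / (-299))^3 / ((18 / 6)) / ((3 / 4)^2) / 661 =166375 / 122128986739968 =0.00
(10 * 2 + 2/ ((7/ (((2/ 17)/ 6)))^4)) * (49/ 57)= 324864952022/ 18895206393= 17.19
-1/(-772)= 1/772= 0.00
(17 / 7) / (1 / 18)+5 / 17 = 5237 / 119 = 44.01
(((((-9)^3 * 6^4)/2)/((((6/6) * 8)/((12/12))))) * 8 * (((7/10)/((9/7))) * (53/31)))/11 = -68155668/1705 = -39974.00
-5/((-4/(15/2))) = 75/8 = 9.38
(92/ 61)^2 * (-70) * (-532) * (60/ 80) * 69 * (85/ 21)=66023008800/ 3721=17743350.93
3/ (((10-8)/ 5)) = 15/ 2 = 7.50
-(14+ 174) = -188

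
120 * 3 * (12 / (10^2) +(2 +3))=9216 / 5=1843.20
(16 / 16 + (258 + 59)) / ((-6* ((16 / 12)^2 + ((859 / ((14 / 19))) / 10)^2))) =-0.00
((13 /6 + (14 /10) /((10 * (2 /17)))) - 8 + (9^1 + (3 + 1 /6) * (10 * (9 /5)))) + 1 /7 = 129149 /2100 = 61.50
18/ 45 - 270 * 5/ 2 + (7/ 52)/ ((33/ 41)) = -5786633/ 8580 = -674.43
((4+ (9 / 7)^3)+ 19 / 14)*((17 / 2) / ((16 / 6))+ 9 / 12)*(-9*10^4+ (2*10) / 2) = -2078634015 / 784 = -2651318.90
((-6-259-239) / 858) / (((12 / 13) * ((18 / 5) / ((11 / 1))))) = -35 / 18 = -1.94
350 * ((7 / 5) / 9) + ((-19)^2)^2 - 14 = 1173253 / 9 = 130361.44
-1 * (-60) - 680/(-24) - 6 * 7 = 139/3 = 46.33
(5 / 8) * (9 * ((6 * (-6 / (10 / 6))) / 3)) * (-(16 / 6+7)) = 391.50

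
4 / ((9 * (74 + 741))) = 4 / 7335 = 0.00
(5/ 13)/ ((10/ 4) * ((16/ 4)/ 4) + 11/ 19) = 190/ 1521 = 0.12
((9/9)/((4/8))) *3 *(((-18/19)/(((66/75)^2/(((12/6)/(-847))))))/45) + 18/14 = 2504361/1947253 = 1.29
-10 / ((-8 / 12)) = 15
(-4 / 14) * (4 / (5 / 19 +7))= -76 / 483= -0.16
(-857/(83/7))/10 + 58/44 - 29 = -159362/4565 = -34.91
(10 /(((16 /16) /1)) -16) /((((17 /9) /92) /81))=-402408 /17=-23671.06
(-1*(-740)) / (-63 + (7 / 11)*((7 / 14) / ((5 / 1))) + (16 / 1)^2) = 81400 / 21237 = 3.83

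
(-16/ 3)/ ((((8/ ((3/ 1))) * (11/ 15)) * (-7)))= 0.39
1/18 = 0.06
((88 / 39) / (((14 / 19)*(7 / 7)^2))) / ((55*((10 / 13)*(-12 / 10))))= -19 / 315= -0.06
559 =559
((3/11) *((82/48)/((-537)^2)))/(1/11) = 41/2306952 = 0.00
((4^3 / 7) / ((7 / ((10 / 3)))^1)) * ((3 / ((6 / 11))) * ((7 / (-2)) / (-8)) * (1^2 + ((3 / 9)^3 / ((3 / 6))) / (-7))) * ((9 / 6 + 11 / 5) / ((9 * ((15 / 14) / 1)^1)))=3.98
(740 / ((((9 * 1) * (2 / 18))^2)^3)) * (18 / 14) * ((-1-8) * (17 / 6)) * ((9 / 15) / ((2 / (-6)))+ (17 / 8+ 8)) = -5655339 / 28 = -201976.39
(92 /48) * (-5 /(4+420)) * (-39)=1495 /1696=0.88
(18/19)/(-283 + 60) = -18/4237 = -0.00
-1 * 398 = -398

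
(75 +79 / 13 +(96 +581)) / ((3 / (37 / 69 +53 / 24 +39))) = 25232085 / 2392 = 10548.53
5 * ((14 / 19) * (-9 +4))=-350 / 19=-18.42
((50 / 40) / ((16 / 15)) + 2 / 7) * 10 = 3265 / 224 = 14.58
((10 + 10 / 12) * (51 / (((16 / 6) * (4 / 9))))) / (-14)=-29835 / 896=-33.30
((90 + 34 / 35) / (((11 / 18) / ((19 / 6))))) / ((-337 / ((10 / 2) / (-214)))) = 90744 / 2776543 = 0.03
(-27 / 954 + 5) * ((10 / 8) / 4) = 2635 / 1696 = 1.55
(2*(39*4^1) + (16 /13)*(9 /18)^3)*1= 4058 /13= 312.15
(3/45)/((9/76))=76/135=0.56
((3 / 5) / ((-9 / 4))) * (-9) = 12 / 5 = 2.40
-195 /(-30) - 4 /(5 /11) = -23 /10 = -2.30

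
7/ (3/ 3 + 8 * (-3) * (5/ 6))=-7/ 19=-0.37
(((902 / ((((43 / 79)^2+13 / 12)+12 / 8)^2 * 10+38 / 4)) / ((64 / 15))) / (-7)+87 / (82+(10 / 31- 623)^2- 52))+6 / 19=-552942610092756566301 / 51381430159745939457932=-0.01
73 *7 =511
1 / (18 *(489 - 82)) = 1 / 7326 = 0.00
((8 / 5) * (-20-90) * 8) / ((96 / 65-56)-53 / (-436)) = 25.88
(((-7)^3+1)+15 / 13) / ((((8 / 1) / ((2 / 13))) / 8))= -8862 / 169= -52.44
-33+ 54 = 21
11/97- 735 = -71284/97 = -734.89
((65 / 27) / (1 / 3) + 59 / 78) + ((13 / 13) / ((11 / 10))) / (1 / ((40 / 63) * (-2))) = 122959 / 18018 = 6.82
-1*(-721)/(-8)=-721/8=-90.12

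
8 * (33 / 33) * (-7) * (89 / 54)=-92.30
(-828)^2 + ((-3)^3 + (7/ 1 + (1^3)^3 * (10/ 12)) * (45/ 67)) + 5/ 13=1194250129/ 1742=685562.65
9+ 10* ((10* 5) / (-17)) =-347 / 17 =-20.41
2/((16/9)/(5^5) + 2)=28125/28133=1.00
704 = 704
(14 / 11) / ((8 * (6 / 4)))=7 / 66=0.11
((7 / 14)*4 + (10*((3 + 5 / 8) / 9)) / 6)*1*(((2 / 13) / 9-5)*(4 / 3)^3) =-2691128 / 85293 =-31.55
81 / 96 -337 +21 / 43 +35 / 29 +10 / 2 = -13146811 / 39904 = -329.46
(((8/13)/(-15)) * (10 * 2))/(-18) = 16/351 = 0.05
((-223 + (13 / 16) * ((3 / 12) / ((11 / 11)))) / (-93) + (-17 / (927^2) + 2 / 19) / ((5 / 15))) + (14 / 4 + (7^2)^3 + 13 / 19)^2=2839843808820159205027 / 205157351232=13842271757.59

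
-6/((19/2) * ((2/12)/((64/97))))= -4608/1843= -2.50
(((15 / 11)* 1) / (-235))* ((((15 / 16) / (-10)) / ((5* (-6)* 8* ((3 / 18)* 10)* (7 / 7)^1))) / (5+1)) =-3 / 13235200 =-0.00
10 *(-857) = -8570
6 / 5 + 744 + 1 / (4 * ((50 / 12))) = 37263 / 50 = 745.26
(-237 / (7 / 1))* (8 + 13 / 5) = -12561 / 35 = -358.89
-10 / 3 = -3.33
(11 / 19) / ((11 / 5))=5 / 19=0.26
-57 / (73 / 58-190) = 1102 / 3649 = 0.30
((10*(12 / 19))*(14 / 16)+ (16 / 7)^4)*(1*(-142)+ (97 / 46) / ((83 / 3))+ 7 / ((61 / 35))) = -48090459639595 / 10624573862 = -4526.34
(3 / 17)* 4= 12 / 17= 0.71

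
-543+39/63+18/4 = -22591/42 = -537.88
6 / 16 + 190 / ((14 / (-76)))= -57739 / 56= -1031.05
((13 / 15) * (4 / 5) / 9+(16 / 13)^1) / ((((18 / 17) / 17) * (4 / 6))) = 829141 / 26325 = 31.50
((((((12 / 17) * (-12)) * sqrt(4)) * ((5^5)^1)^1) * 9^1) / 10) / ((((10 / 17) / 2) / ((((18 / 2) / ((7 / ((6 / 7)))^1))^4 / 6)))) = -229582512000 / 5764801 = -39824.88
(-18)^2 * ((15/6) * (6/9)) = 540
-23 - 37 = -60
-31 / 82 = -0.38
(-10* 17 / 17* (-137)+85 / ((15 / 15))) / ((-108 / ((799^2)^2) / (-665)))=131446946264242525 / 36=3651304062895625.69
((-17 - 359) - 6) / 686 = -191 / 343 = -0.56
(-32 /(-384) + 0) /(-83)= -1 /996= -0.00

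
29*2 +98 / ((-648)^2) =12177265 / 209952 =58.00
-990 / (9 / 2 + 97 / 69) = -27324 / 163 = -167.63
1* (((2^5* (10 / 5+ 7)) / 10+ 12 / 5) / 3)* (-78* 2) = -8112 / 5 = -1622.40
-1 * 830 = -830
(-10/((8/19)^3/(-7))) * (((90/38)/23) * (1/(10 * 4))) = 113715/47104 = 2.41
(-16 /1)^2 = 256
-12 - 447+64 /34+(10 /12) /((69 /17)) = -3215749 /7038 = -456.91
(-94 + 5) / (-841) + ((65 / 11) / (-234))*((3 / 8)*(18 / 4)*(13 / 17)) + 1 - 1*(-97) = 493557893 / 5032544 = 98.07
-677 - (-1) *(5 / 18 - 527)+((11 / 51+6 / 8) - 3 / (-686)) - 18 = -256255411 / 209916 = -1220.75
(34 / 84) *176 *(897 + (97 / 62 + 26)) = 6125372 / 93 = 65864.22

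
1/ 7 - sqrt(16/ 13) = 1/ 7 - 4*sqrt(13)/ 13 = -0.97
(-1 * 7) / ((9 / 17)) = -119 / 9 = -13.22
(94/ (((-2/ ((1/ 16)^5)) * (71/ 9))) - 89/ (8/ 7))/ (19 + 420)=-5797708199/ 32683065344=-0.18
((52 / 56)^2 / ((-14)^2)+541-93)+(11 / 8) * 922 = 65912421 / 38416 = 1715.75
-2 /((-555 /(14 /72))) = 7 /9990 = 0.00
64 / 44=16 / 11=1.45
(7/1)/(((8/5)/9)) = 315/8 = 39.38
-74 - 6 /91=-6740 /91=-74.07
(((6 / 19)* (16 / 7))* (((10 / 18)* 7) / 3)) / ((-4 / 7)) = -1.64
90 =90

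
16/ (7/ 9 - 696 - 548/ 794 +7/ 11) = -314424/ 13663217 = -0.02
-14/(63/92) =-184/9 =-20.44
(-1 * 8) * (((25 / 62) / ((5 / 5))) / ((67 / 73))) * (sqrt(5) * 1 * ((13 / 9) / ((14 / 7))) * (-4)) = 189800 * sqrt(5) / 18693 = 22.70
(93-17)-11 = 65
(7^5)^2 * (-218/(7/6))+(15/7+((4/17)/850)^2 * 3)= -19286962983855448041/365404375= -52782517953.86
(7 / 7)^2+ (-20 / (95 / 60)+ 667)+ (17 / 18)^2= 4039939 / 6156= 656.26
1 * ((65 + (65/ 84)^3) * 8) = 38800385/ 74088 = 523.71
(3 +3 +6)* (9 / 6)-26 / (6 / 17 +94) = 14215 / 802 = 17.72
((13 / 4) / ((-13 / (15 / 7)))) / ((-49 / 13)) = 195 / 1372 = 0.14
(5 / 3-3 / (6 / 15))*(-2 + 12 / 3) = -35 / 3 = -11.67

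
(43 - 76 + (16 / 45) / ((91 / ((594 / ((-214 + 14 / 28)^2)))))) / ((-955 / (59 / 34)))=161522276949 / 2693701296650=0.06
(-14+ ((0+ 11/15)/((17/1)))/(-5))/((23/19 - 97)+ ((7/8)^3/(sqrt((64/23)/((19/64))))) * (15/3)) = 1478975389696 * sqrt(437)/18506746874311125+ 18947965485842432/129547228120177875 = 0.15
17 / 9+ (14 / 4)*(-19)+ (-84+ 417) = 4831 / 18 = 268.39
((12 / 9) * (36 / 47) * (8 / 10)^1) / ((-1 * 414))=-32 / 16215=-0.00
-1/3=-0.33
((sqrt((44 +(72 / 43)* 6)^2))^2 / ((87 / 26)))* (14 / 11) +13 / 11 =1968046483 / 1769493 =1112.21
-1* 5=-5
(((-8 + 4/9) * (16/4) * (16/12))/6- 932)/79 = -76036/6399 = -11.88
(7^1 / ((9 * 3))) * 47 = 329 / 27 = 12.19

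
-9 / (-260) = 9 / 260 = 0.03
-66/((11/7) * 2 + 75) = -462/547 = -0.84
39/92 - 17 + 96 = 7307/92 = 79.42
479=479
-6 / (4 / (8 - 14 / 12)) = -10.25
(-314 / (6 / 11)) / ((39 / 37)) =-63899 / 117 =-546.15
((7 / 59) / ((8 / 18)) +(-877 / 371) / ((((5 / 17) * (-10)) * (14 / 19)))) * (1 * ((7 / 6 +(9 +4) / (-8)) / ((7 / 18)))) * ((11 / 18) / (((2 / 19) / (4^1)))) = -2989168996 / 80442075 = -37.16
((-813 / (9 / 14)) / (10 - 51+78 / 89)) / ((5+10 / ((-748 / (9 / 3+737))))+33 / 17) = -31571771 / 2956788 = -10.68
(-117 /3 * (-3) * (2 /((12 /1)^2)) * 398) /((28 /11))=28457 /112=254.08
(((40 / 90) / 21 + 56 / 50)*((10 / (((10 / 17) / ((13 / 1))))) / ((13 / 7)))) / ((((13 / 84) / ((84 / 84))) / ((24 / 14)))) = 1466624 / 975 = 1504.23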